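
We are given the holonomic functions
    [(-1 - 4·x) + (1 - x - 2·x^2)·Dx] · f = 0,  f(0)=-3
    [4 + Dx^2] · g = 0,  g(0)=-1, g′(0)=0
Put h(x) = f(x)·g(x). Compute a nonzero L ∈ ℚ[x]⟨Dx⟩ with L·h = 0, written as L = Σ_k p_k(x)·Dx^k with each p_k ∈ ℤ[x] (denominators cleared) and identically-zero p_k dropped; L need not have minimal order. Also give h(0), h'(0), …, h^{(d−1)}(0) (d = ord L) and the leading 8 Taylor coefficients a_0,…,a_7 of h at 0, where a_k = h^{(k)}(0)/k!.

f: a_k = -3, -3, -9, -15, -33, -63, -129, -255, …
g: a_k = -1, 0, 2, 0, -2/3, 0, 4/45, 0, …
Product ⇒ symmetric product L₀, ord ≤ 2.
L = (4·x + 8·x^2) + (2 + 8·x)·Dx + (-1 + x + 2·x^2)·Dx^2  (order 2).
h: a_k = 3, 3, 3, 9, 17, 35, 1031/15, 2081/15, …
ICs: h(0) = 3, h′(0) = 3.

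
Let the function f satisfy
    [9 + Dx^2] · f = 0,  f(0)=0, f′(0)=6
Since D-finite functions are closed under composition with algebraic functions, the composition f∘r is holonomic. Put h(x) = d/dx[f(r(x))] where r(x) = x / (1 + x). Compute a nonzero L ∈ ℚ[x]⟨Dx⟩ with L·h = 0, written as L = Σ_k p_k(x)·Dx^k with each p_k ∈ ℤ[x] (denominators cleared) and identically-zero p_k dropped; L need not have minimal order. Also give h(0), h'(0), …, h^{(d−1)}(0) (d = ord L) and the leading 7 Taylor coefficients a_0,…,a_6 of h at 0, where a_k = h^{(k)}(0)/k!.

f: a_k = 0, 6, 0, -9, 0, 81/20, 0, …
Change of var in L_f (x↦r) gives L₀.
Derive L from L₀ (diff closure).
L = (15 + 12·x + 6·x^2) + (6 + 18·x + 18·x^2 + 6·x^3)·Dx + (1 + 4·x + 6·x^2 + 4·x^3 + x^4)·Dx^2  (order 2).
h: a_k = 6, -12, -9, 84, -879/4, 765/2, -19353/40, …
ICs: h(0) = 6, h′(0) = -12.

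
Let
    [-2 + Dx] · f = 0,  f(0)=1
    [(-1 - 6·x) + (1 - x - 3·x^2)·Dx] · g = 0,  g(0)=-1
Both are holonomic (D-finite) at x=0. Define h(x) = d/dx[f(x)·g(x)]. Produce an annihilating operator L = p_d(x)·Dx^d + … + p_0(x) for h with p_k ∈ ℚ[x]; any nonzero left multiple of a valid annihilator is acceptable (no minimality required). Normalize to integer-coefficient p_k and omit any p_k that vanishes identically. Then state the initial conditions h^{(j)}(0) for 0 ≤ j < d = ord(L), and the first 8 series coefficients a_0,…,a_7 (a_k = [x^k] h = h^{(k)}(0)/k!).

L = (16 + 30·x - 2·x^2 - 48·x^3 + 36·x^4) + (-3 - x + 19·x^2 + 6·x^3 - 18·x^4)·Dx  (order 1).
h: a_k = -3, -16, -55, -172, -1474/3, -20462/15, -54829/15, -606944/63, …
ICs: h(0) = -3.

f: a_k = 1, 2, 2, 4/3, 2/3, 4/15, 4/45, 8/315, …
g: a_k = -1, -1, -4, -7, -19, -40, -97, -217, …
f·g: L₀ = L_f ⊗_s L_g, ord ≤ 1·1.
Derive L from L₀ (diff closure).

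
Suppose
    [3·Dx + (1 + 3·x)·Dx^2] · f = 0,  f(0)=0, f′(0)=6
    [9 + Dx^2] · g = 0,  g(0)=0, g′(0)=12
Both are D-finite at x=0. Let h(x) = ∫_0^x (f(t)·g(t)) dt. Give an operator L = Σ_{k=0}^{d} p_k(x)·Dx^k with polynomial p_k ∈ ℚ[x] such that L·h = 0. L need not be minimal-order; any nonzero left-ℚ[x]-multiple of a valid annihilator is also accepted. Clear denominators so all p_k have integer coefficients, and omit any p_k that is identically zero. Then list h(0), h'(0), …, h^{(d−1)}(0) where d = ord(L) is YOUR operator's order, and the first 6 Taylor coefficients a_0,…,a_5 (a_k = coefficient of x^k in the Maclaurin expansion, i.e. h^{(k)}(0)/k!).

L = (-81 + 486·x + 4617·x^2 + 11664·x^3 + 8748·x^4)·Dx + (36 + 540·x + 1944·x^2 + 1944·x^3)·Dx^2 + (180·x + 1134·x^2 + 2592·x^3 + 1944·x^4)·Dx^3 + (4 + 60·x + 216·x^2 + 216·x^3)·Dx^4 + (1 + 14·x + 69·x^2 + 144·x^3 + 108·x^4)·Dx^5  (order 5).
h: a_k = 0, 0, 0, 24, -27, 108/5, …
ICs: h(0) = 0, h′(0) = 0, h′′(0) = 0, h′′′(0) = 144, h′′′′(0) = -648.

f: a_k = 0, 6, -9, 18, -81/2, 486/5, …
g: a_k = 0, 12, 0, -18, 0, 81/10, …
L₀ := L_f ⊗_s L_g (sym. prod.), ord ≤ 4.
∫: right-multiply L₀ by Dx.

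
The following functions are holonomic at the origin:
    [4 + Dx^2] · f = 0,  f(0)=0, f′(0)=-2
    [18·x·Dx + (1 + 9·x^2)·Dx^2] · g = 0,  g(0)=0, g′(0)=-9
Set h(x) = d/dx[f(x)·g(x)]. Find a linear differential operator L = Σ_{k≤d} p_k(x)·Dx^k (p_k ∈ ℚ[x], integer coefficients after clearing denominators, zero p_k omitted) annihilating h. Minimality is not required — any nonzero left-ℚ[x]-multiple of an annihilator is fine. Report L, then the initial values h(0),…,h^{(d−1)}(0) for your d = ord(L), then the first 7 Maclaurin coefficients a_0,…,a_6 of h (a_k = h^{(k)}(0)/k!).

L = (52480 + 1115424·x^2 + 18751824·x^4 + 15209856·x^6 + 3464208·x^8 - 11337408·x^10 + 34012224·x^12) + (31032·x + 1320624·x^3 + 10701720·x^5 + 13646880·x^7 + 18895680·x^9 + 34012224·x^11)·Dx + (13640 + 300780·x^2 + 4978584·x^4 + 5269212·x^6 + 3621672·x^8 + 2834352·x^10 + 17006112·x^12)·Dx^2 + (7758·x + 330156·x^3 + 2675430·x^5 + 3411720·x^7 + 4723920·x^9 + 8503056·x^11)·Dx^3 + (130 + 5481·x^2 + 72657·x^4 + 366687·x^6 + 688905·x^8 + 1417176·x^10 + 2125764·x^12)·Dx^4  (order 4).
h: a_k = 0, 36, 0, -264, 0, 1980, 0, …
ICs: h(0) = 0, h′(0) = 36, h′′(0) = 0, h′′′(0) = -1584.

f: a_k = 0, -2, 0, 4/3, 0, -4/15, 0, …
g: a_k = 0, -9, 0, 27, 0, -729/5, 0, …
L₀ := L_f ⊗_s L_g (sym. prod.), ord ≤ 4.
Differentiate: ansatz ord ≤ ord L₀ ⇒ L.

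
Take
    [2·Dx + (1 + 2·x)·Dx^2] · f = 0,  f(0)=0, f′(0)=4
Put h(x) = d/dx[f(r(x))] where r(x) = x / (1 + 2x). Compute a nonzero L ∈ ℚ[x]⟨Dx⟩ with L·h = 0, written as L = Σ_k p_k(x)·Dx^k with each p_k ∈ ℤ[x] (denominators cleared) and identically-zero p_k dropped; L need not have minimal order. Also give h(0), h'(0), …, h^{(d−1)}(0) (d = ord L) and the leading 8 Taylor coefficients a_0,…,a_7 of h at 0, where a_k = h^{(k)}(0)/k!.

L = (6 + 16·x) + (1 + 6·x + 8·x^2)·Dx  (order 1).
h: a_k = 4, -24, 112, -480, 1984, -8064, 32512, -130560, …
ICs: h(0) = 4.

f: a_k = 0, 4, -4, 16/3, -8, 64/5, -64/3, 256/7, …
h₀=f(r): pull back L_f along r ⇒ L₀.
Differentiate: ansatz ord ≤ ord L₀ ⇒ L.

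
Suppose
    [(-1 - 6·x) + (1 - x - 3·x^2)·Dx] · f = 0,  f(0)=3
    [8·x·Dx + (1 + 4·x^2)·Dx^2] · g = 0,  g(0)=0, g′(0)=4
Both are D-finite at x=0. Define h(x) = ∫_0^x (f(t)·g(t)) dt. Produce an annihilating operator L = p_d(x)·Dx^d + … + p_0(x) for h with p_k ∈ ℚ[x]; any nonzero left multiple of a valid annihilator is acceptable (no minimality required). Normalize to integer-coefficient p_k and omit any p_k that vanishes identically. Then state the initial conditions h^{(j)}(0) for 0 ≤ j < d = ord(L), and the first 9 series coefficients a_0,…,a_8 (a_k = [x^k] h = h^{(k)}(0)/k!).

f: a_k = 3, 3, 12, 21, 57, 120, 291, 651, 1524, …
g: a_k = 0, 4, 0, -16/3, 0, 64/5, 0, -256/7, 0, …
Product ⇒ symmetric product L₀, ord ≤ 2.
Integrate: L := L₀·Dx.
L = (6 + 8·x + 72·x^2)·Dx + (2 + 4·x + 16·x^2 + 72·x^3)·Dx^2 + (-1 + x - x^2 + 4·x^3 + 12·x^4)·Dx^3  (order 3).
h: a_k = 0, 0, 6, 4, 8, 68/5, 506/15, 2032/35, 7909/70, …
ICs: h(0) = 0, h′(0) = 0, h′′(0) = 12.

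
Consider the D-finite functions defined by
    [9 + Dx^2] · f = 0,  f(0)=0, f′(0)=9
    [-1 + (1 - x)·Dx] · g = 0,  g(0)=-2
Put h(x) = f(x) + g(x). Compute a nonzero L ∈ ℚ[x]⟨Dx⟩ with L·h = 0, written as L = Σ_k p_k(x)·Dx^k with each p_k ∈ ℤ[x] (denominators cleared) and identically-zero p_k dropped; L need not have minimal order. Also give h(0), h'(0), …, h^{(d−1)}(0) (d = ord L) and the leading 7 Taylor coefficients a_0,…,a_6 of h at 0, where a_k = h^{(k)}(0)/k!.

L = (-135 + 162·x - 81·x^2) + (99 - 261·x + 243·x^2 - 81·x^3)·Dx + (-15 + 18·x - 9·x^2)·Dx^2 + (11 - 29·x + 27·x^2 - 9·x^3)·Dx^3  (order 3).
h: a_k = -2, 7, -2, -31/2, -2, 163/40, -2, …
ICs: h(0) = -2, h′(0) = 7, h′′(0) = -4.

f: a_k = 0, 9, 0, -27/2, 0, 243/40, 0, …
g: a_k = -2, -2, -2, -2, -2, -2, -2, …
h₀=f+g: left-lcm gives L₀, ord ≤ 3.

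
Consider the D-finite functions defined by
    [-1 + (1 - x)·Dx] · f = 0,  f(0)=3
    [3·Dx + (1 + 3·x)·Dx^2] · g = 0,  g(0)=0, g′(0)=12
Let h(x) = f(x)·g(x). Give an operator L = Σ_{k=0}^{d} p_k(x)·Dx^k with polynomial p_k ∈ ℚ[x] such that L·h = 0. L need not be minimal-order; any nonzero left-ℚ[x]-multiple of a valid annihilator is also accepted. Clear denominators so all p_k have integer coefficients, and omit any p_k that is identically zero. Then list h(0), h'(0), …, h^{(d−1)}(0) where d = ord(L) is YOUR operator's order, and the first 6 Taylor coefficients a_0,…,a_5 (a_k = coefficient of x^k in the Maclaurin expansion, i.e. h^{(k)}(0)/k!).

f: a_k = 3, 3, 3, 3, 3, 3, …
g: a_k = 0, 12, -18, 36, -81, 972/5, …
Product ⇒ symmetric product L₀, ord ≤ 2.
L = 3 + (-1 + 9·x)·Dx + (-1 - 2·x + 3·x^2)·Dx^2  (order 2).
h: a_k = 0, 36, -18, 90, -153, 2151/5, …
ICs: h(0) = 0, h′(0) = 36.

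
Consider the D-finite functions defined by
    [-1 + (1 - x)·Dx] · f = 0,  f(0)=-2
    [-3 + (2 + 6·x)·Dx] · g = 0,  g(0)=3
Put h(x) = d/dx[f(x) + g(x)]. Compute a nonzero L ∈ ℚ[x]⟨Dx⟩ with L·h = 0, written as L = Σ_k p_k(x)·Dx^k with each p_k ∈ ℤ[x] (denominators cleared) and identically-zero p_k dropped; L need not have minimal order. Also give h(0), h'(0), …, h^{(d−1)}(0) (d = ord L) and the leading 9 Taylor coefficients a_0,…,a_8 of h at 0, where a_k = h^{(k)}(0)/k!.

L = (-90 - 54·x) + (3 - 198·x - 189·x^2)·Dx + (14 + 46·x - 6·x^2 - 54·x^3)·Dx^2  (order 2).
h: a_k = 5/2, -43/4, 147/16, -1471/32, 22955/256, -143925/512, 1486919/2048, -8509543/4096, 378800667/65536, …
ICs: h(0) = 5/2, h′(0) = -43/4.

f: a_k = -2, -2, -2, -2, -2, -2, -2, -2, -2, …
g: a_k = 3, 9/2, -27/8, 81/16, -1215/128, 5103/256, -45927/1024, 216513/2048, -8444007/32768, …
L₀ := lclm(L_f,L_g); ord L₀ ≤ 1+1.
h=h₀': d/dx-closure on L₀ ⇒ L.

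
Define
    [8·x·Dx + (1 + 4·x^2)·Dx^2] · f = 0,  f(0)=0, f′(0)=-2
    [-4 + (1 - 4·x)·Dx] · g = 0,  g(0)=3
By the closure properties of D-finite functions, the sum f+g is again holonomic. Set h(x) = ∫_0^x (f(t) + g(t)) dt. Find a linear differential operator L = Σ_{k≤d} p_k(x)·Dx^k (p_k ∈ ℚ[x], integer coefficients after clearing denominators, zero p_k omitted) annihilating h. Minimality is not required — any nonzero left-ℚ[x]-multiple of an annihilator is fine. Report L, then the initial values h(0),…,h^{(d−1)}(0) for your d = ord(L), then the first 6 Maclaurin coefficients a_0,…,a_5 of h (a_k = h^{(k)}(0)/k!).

L = (8 - 128·x - 96·x^2)·Dx^2 + (-13 + 8·x - 100·x^2 - 96·x^3)·Dx^3 + (1 - 3·x - 12·x^3 - 16·x^4)·Dx^4  (order 4).
h: a_k = 0, 3, 5, 16, 146/3, 768/5, …
ICs: h(0) = 0, h′(0) = 3, h′′(0) = 10, h′′′(0) = 96.

f: a_k = 0, -2, 0, 8/3, 0, -32/5, …
g: a_k = 3, 12, 48, 192, 768, 3072, …
h₀=f+g: left-lcm gives L₀, ord ≤ 3.
h=∫₀ˣh₀: take L = L₀·Dx.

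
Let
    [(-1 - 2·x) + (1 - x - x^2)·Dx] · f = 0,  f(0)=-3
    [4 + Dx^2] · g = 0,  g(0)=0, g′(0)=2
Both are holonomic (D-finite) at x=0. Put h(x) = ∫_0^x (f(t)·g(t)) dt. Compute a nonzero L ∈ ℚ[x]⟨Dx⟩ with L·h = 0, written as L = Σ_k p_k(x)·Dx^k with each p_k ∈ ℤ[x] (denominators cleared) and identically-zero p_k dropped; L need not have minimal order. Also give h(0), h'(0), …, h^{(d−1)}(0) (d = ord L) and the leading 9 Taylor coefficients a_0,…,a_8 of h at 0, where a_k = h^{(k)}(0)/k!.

f: a_k = -3, -3, -6, -9, -15, -24, -39, -63, -102, …
g: a_k = 0, 2, 0, -4/3, 0, 4/15, 0, -8/315, 0, …
L₀ := L_f ⊗_s L_g (sym. prod.), ord ≤ 2.
h=∫h₀ ⇒ L = L₀·Dx.
L = (-2 + 4·x + 4·x^2)·Dx + (2 + 4·x)·Dx^2 + (-1 + x + x^2)·Dx^3  (order 3).
h: a_k = 0, 0, -3, -2, -2, -14/5, -19/5, -184/35, -625/84, …
ICs: h(0) = 0, h′(0) = 0, h′′(0) = -6.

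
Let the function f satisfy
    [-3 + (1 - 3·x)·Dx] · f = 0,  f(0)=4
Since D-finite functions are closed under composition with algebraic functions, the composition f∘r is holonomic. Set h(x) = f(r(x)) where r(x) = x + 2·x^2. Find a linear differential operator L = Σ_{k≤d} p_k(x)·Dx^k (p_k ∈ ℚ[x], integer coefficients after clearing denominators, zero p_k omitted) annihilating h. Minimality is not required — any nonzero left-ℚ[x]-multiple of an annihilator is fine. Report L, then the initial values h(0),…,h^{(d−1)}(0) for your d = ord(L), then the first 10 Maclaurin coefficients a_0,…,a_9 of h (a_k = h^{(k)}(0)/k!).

f: a_k = 4, 12, 36, 108, 324, 972, 2916, 8748, 26244, 78732, …
Change of var in L_f (x↦r) gives L₀.
L = (3 + 12·x) + (-1 + 3·x + 6·x^2)·Dx  (order 1).
h: a_k = 4, 12, 60, 252, 1116, 4860, 21276, 92988, 406620, 1777788, …
ICs: h(0) = 4.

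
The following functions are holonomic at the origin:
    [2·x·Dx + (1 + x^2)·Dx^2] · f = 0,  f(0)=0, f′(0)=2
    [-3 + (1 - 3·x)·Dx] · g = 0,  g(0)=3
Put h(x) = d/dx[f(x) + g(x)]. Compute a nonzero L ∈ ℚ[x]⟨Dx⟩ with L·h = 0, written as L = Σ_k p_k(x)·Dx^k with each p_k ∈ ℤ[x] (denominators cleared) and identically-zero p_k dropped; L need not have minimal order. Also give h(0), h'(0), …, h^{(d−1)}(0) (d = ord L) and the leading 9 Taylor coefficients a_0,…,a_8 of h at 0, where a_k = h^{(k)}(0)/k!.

L = (6 - 72·x - 18·x^2) + (-28 + 6·x - 60·x^2 - 18·x^3)·Dx + (3 - 8·x - 8·x^3 - 3·x^4)·Dx^2  (order 2).
h: a_k = 11, 54, 241, 972, 3647, 13122, 45925, 157464, 531443, …
ICs: h(0) = 11, h′(0) = 54.

f: a_k = 0, 2, 0, -2/3, 0, 2/5, 0, -2/7, 0, …
g: a_k = 3, 9, 27, 81, 243, 729, 2187, 6561, 19683, …
Weyl lclm of L_f,L_g ⇒ L₀ (ord ≤ 3).
h₀' ⇒ L via d/dx closure of L₀.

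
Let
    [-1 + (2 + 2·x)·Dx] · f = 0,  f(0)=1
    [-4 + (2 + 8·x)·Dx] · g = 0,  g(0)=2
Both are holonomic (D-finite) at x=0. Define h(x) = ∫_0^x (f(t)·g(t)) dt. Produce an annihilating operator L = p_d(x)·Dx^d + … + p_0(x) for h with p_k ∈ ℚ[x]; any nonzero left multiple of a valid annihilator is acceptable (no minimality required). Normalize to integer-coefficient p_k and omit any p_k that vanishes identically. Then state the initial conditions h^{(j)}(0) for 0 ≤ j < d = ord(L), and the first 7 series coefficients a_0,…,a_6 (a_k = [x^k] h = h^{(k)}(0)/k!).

L = (-5 - 8·x)·Dx + (2 + 10·x + 8·x^2)·Dx^2  (order 2).
h: a_k = 0, 2, 5/2, -3/4, 45/32, -981/320, 1905/256, …
ICs: h(0) = 0, h′(0) = 2.

f: a_k = 1, 1/2, -1/8, 1/16, -5/128, 7/256, -21/1024, …
g: a_k = 2, 4, -4, 8, -20, 56, -168, …
L₀ := L_f ⊗_s L_g (sym. prod.), ord ≤ 1.
h=∫₀ˣh₀: take L = L₀·Dx.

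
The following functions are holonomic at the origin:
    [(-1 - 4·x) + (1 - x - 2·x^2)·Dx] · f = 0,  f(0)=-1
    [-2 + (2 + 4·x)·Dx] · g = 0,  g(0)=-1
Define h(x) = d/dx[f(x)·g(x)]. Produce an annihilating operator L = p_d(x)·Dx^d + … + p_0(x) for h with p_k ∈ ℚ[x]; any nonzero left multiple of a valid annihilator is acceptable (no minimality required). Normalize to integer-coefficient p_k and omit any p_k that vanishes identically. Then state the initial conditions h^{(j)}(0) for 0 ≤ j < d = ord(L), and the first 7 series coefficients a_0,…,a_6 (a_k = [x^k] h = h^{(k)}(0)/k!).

L = (7 + 48·x + 99·x^2 + 100·x^3 + 60·x^4) + (-2 - 7·x - 3·x^2 + 22·x^3 + 44·x^4 + 24·x^5)·Dx  (order 1).
h: a_k = 2, 7, 24, 115/2, 625/4, 2817/8, 3451/4, …
ICs: h(0) = 2.

f: a_k = -1, -1, -3, -5, -11, -21, -43, …
g: a_k = -1, -1, 1/2, -1/2, 5/8, -7/8, 21/16, …
h₀=f·g: eliminate ⇒ L₀, order ≤ 1·1.
Differentiate: ansatz ord ≤ ord L₀ ⇒ L.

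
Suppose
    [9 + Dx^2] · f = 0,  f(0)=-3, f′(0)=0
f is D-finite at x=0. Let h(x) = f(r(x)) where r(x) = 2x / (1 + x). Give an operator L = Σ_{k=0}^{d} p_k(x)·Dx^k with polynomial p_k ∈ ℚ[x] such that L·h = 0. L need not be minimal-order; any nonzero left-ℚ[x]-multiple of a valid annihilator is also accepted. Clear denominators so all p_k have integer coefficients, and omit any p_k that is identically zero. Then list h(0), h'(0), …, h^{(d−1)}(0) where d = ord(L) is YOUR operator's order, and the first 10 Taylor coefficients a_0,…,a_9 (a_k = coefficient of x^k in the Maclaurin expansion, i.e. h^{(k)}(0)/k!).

f: a_k = -3, 0, 27/2, 0, -81/8, 0, 243/80, 0, -2187/4480, 0, …
Substitute x→r, Dx→(1/r')Dx; clear ⇒ L₀.
L = 36 + (2 + 6·x + 6·x^2 + 2·x^3)·Dx + (1 + 4·x + 6·x^2 + 4·x^3 + x^4)·Dx^2  (order 2).
h: a_k = -3, 0, 54, -108, 0, 432, -5778/5, 8748/5, -9342/7, -43632/35, …
ICs: h(0) = -3, h′(0) = 0.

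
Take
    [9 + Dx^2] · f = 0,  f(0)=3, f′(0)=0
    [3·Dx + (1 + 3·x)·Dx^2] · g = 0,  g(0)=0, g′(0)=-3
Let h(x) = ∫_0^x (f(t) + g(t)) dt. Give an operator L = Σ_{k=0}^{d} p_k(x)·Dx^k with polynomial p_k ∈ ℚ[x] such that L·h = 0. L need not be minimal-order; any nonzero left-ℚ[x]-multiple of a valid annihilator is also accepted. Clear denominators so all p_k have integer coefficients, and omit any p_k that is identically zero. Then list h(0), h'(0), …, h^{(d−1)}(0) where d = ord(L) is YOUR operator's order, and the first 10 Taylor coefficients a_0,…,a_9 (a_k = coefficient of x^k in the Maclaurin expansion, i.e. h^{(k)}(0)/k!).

L = (63 + 54·x + 81·x^2)·Dx^2 + (9 + 45·x + 81·x^2 + 81·x^3)·Dx^3 + (7 + 6·x + 9·x^2)·Dx^4 + (1 + 5·x + 9·x^2 + 9·x^3)·Dx^5  (order 5).
h: a_k = 0, 3, -3/2, -3, -9/4, 243/40, -81/10, 9477/560, -2187/56, 408483/4480, …
ICs: h(0) = 0, h′(0) = 3, h′′(0) = -3, h′′′(0) = -18, h′′′′(0) = -54.

f: a_k = 3, 0, -27/2, 0, 81/8, 0, -243/80, 0, 2187/4480, 0, …
g: a_k = 0, -3, 9/2, -9, 81/4, -243/5, 243/2, -2187/7, 6561/8, -2187, …
h₀=f+g: left-lcm gives L₀, ord ≤ 4.
h=∫₀ˣh₀: take L = L₀·Dx.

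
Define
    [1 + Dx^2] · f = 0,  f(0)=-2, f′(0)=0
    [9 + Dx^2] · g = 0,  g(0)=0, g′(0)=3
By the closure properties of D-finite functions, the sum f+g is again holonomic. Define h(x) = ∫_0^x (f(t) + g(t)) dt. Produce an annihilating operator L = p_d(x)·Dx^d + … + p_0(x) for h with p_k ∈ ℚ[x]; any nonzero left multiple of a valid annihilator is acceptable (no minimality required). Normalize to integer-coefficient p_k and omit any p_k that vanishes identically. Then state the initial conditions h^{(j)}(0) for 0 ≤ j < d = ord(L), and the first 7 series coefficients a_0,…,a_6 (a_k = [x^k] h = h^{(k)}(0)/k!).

L = 9·Dx + 10·Dx^3 + Dx^5  (order 5).
h: a_k = 0, -2, 3/2, 1/3, -9/8, -1/60, 27/80, …
ICs: h(0) = 0, h′(0) = -2, h′′(0) = 3, h′′′(0) = 2, h′′′′(0) = -27.

f: a_k = -2, 0, 1, 0, -1/12, 0, 1/360, …
g: a_k = 0, 3, 0, -9/2, 0, 81/40, 0, …
f+g: L₀ = lclm(L_f,L_g), ord ≤ 2+2.
h=∫₀ˣh₀: take L = L₀·Dx.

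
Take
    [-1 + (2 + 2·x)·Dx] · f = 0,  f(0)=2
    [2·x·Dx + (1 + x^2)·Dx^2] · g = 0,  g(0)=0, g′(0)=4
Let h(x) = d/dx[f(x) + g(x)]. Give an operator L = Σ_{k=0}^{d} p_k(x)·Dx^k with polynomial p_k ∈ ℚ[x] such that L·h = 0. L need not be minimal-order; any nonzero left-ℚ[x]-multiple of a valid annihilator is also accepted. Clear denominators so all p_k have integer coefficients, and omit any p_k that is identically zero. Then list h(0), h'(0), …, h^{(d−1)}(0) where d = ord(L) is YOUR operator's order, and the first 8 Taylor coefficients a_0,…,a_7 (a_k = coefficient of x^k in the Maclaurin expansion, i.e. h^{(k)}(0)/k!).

L = (-4 - 10·x + 12·x^2 + 6·x^3) + (-11 - 16·x + 10·x^2 + 48·x^3 + 21·x^4)·Dx + (-2 + 6·x + 12·x^2 + 12·x^3 + 14·x^4 + 6·x^5)·Dx^2  (order 2).
h: a_k = 5, -1/2, -29/8, -5/16, 547/128, -63/256, -3865/1024, -429/2048, …
ICs: h(0) = 5, h′(0) = -1/2.

f: a_k = 2, 1, -1/4, 1/8, -5/64, 7/128, -21/512, 33/1024, …
g: a_k = 0, 4, 0, -4/3, 0, 4/5, 0, -4/7, …
h₀=f+g: left-lcm gives L₀, ord ≤ 3.
Differentiate: ansatz ord ≤ ord L₀ ⇒ L.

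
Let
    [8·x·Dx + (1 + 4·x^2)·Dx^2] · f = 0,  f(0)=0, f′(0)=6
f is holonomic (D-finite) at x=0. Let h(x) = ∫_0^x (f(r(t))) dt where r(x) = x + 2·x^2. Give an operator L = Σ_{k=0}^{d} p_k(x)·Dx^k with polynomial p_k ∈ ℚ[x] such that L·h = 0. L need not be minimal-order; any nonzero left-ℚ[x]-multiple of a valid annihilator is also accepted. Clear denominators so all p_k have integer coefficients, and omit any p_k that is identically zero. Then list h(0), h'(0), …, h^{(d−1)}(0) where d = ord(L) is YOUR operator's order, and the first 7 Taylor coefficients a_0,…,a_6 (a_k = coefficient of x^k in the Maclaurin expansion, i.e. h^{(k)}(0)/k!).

L = (-4 + 8·x + 64·x^2 + 192·x^3 + 192·x^4)·Dx^2 + (1 + 4·x + 4·x^2 + 32·x^3 + 80·x^4 + 64·x^5)·Dx^3  (order 3).
h: a_k = 0, 0, 3, 4, -2, -48/5, -64/5, …
ICs: h(0) = 0, h′(0) = 0, h′′(0) = 6.

f: a_k = 0, 6, 0, -8, 0, 96/5, 0, …
Change of var in L_f (x↦r) gives L₀.
Integrate: L := L₀·Dx.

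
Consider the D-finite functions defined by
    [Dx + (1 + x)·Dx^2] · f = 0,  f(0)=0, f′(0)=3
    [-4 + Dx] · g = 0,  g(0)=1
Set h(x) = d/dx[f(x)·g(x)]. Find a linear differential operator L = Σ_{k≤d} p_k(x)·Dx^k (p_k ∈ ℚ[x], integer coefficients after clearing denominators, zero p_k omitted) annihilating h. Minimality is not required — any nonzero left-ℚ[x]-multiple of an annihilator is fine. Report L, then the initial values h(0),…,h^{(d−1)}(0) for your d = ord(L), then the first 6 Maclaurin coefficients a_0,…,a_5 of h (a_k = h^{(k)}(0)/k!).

L = (40 + 96·x + 64·x^2) + (-22 - 52·x - 32·x^2)·Dx + (3 + 7·x + 4·x^2)·Dx^2  (order 2).
h: a_k = 3, 21, 57, 93, 108, 97, …
ICs: h(0) = 3, h′(0) = 21.

f: a_k = 0, 3, -3/2, 1, -3/4, 3/5, …
g: a_k = 1, 4, 8, 32/3, 32/3, 128/15, …
L₀ := L_f ⊗_s L_g (sym. prod.), ord ≤ 2.
Derive L from L₀ (diff closure).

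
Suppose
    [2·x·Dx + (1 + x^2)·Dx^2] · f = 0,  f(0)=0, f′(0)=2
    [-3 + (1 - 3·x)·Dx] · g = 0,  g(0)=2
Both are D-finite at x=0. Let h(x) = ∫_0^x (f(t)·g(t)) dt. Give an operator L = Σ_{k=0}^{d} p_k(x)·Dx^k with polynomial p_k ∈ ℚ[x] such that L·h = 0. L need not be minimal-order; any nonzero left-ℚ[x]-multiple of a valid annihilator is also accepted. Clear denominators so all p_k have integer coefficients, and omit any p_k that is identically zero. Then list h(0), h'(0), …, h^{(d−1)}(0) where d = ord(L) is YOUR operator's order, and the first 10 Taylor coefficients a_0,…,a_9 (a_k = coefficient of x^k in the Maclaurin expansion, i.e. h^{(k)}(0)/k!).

L = 6·x·Dx + (6 - 2·x + 12·x^2)·Dx^2 + (-1 + 3·x - x^2 + 3·x^3)·Dx^3  (order 3).
h: a_k = 0, 0, 2, 4, 26/3, 104/5, 782/15, 4692/35, 12314/35, 98512/105, …
ICs: h(0) = 0, h′(0) = 0, h′′(0) = 4.

f: a_k = 0, 2, 0, -2/3, 0, 2/5, 0, -2/7, 0, 2/9, …
g: a_k = 2, 6, 18, 54, 162, 486, 1458, 4374, 13122, 39366, …
L₀ := L_f ⊗_s L_g (sym. prod.), ord ≤ 2.
∫: right-multiply L₀ by Dx.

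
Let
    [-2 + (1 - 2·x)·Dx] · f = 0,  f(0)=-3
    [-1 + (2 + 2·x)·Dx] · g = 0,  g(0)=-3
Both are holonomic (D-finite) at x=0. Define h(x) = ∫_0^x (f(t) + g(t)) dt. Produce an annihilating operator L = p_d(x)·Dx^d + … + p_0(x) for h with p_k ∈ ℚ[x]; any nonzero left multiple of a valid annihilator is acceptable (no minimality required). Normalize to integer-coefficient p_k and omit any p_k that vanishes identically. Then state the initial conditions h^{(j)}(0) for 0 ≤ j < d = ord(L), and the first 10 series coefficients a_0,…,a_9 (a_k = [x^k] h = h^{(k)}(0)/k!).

f: a_k = -3, -6, -12, -24, -48, -96, -192, -384, -768, -1536, …
g: a_k = -3, -3/2, 3/8, -3/16, 15/128, -21/256, 63/1024, -99/2048, 1287/32768, -2145/65536, …
f+g: L₀ = lclm(L_f,L_g), ord ≤ 1+1.
h=∫h₀ ⇒ L = L₀·Dx.
L = (-6 - 4·x)·Dx + (11 + 20·x + 12·x^2)·Dx^2 + (-2 - 2·x + 8·x^2 + 8·x^3)·Dx^3  (order 3).
h: a_k = 0, -6, -15/4, -31/8, -387/64, -6129/640, -8199/512, -196545/7168, -786531/16384, -8388179/98304, …
ICs: h(0) = 0, h′(0) = -6, h′′(0) = -15/2.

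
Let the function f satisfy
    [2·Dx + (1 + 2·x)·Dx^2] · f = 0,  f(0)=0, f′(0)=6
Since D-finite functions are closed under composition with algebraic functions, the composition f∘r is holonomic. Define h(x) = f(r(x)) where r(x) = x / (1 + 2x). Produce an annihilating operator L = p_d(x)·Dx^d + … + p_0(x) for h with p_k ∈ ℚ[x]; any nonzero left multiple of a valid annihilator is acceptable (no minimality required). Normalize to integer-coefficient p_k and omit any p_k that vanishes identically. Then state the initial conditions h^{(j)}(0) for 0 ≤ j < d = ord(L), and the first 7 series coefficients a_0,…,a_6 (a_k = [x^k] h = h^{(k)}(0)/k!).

L = (6 + 16·x)·Dx + (1 + 6·x + 8·x^2)·Dx^2  (order 2).
h: a_k = 0, 6, -18, 56, -180, 2976/5, -2016, …
ICs: h(0) = 0, h′(0) = 6.

f: a_k = 0, 6, -6, 8, -12, 96/5, -32, …
Change of var in L_f (x↦r) gives L₀.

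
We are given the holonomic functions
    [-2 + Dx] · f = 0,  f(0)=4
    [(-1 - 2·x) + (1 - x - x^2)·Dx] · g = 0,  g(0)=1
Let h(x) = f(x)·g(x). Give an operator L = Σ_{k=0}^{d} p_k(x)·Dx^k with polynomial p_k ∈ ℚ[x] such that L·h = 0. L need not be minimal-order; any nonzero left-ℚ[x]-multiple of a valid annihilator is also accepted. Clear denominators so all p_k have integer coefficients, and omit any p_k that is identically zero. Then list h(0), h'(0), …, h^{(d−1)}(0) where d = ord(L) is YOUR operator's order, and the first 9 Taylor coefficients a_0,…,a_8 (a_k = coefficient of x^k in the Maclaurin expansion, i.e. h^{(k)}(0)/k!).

L = (3 - 2·x^2) + (-1 + x + x^2)·Dx  (order 1).
h: a_k = 4, 12, 24, 124/3, 68, 552/5, 8044/45, 10124/35, 49144/105, …
ICs: h(0) = 4.

f: a_k = 4, 8, 8, 16/3, 8/3, 16/15, 16/45, 32/315, 8/315, …
g: a_k = 1, 1, 2, 3, 5, 8, 13, 21, 34, …
h₀=f·g: eliminate ⇒ L₀, order ≤ 1·1.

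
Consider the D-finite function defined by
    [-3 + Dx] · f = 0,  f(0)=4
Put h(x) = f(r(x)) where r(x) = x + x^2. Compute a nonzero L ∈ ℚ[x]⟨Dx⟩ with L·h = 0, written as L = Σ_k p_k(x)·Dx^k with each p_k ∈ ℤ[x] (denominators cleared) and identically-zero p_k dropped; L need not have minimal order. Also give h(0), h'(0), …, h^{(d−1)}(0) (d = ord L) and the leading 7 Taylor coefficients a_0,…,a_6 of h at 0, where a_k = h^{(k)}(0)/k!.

f: a_k = 4, 12, 18, 18, 27/2, 81/10, 81/20, …
L₀ from L_f via x↦r, Dx↦r'^{-1}Dx.
L = (-3 - 6·x) + Dx  (order 1).
h: a_k = 4, 12, 30, 54, 171/2, 1161/10, 2871/20, …
ICs: h(0) = 4.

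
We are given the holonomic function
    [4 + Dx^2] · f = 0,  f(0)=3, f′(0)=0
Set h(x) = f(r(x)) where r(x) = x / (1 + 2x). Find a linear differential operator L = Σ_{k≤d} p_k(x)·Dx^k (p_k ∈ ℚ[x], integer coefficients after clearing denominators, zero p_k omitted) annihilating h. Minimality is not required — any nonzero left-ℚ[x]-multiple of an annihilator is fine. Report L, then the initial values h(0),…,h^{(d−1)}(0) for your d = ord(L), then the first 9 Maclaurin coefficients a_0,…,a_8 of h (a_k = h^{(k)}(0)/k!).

L = 4 + (4 + 24·x + 48·x^2 + 32·x^3)·Dx + (1 + 8·x + 24·x^2 + 32·x^3 + 16·x^4)·Dx^2  (order 2).
h: a_k = 3, 0, -6, 24, -70, 176, -6004/15, 4176/5, -33398/21, …
ICs: h(0) = 3, h′(0) = 0.

f: a_k = 3, 0, -6, 0, 2, 0, -4/15, 0, 2/105, …
L₀ from L_f via x↦r, Dx↦r'^{-1}Dx.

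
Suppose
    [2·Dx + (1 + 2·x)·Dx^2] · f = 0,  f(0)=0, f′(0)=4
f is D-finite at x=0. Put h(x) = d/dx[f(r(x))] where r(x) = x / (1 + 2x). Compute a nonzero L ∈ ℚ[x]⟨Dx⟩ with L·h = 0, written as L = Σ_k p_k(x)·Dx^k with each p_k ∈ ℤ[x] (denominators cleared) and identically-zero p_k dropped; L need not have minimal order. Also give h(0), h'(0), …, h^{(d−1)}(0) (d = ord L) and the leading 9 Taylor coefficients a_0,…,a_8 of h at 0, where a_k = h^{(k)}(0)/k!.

L = (6 + 16·x) + (1 + 6·x + 8·x^2)·Dx  (order 1).
h: a_k = 4, -24, 112, -480, 1984, -8064, 32512, -130560, 523264, …
ICs: h(0) = 4.

f: a_k = 0, 4, -4, 16/3, -8, 64/5, -64/3, 256/7, -64, …
h₀=f(r): pull back L_f along r ⇒ L₀.
h₀' ⇒ L via d/dx closure of L₀.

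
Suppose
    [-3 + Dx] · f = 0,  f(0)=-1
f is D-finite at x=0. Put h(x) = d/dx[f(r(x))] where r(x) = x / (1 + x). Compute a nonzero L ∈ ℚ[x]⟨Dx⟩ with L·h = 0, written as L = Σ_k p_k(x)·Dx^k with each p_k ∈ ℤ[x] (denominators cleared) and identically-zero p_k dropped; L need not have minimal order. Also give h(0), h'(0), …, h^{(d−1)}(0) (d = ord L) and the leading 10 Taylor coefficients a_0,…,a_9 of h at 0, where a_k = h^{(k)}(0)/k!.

f: a_k = -1, -3, -9/2, -9/2, -27/8, -81/40, -81/80, -243/560, -729/4480, -243/4480, …
f∘r: x↦r, Dx↦Dx/r' in L_f ⇒ L₀.
h=h₀': d/dx-closure on L₀ ⇒ L.
L = (1 - 2·x) + (-1 - 2·x - x^2)·Dx  (order 1).
h: a_k = -3, -3, 9/2, -3/2, -21/8, 207/40, -411/80, 1623/560, 1917/4480, -16179/4480, …
ICs: h(0) = -3.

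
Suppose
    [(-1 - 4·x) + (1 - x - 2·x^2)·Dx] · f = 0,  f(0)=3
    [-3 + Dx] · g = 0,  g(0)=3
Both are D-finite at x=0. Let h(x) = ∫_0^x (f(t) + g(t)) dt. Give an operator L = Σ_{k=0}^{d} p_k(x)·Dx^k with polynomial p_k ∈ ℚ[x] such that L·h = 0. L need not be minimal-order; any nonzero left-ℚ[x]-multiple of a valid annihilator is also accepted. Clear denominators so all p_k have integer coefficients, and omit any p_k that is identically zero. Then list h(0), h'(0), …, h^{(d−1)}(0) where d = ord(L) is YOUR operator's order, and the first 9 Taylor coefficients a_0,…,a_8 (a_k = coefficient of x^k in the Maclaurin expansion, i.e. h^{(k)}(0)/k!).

L = (-9 - 9·x - 126·x^2 - 72·x^3)·Dx + (-3 + 30·x + 51·x^2 - 36·x^3 - 36·x^4)·Dx^2 + (2 - 9·x - 3·x^2 + 20·x^3 + 12·x^4)·Dx^3  (order 3).
h: a_k = 0, 6, 6, 15/2, 57/8, 69/8, 921/80, 1509/80, 143529/4480, …
ICs: h(0) = 0, h′(0) = 6, h′′(0) = 12.

f: a_k = 3, 3, 9, 15, 33, 63, 129, 255, 513, …
g: a_k = 3, 9, 27/2, 27/2, 81/8, 243/40, 243/80, 729/560, 2187/4480, …
f+g: L₀ = lclm(L_f,L_g), ord ≤ 1+1.
Integrate: L := L₀·Dx.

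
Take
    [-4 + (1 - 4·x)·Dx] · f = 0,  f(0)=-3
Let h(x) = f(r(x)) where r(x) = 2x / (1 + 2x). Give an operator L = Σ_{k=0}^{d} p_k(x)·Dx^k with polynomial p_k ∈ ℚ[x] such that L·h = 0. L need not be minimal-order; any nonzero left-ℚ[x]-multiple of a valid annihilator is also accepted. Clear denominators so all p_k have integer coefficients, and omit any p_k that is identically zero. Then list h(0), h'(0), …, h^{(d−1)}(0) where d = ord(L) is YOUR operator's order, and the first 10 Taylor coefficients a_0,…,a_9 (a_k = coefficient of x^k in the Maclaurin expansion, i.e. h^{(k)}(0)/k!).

f: a_k = -3, -12, -48, -192, -768, -3072, -12288, -49152, -196608, -786432, …
Substitute x→r, Dx→(1/r')Dx; clear ⇒ L₀.
L = 8 + (-1 + 4·x + 12·x^2)·Dx  (order 1).
h: a_k = -3, -24, -144, -864, -5184, -31104, -186624, -1119744, -6718464, -40310784, …
ICs: h(0) = -3.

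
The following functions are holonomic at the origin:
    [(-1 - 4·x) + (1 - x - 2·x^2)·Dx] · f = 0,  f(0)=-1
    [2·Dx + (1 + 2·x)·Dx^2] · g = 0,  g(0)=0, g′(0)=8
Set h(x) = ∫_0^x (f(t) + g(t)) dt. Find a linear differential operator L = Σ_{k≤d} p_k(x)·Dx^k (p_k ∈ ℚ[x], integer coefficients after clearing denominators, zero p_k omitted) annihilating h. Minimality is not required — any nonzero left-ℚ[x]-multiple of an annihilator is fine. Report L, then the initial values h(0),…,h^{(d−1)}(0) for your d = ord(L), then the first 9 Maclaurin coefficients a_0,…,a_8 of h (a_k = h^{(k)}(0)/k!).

f: a_k = -1, -1, -3, -5, -11, -21, -43, -85, -171, …
g: a_k = 0, 8, -8, 32/3, -16, 128/5, -128/3, 512/7, -128, …
f+g: L₀ = lclm(L_f,L_g), ord ≤ 1+2.
h=∫h₀ ⇒ L = L₀·Dx.
L = (54 + 228·x + 432·x^2 + 288·x^3 + 192·x^4)·Dx^2 + (11 + 124·x + 464·x^2 + 704·x^3 + 592·x^4 + 320·x^5)·Dx^3 + (-4 - 19·x - 17·x^2 + 42·x^3 + 116·x^4 + 136·x^5 + 64·x^6)·Dx^4  (order 4).
h: a_k = 0, -1, 7/2, -11/3, 17/12, -27/5, 23/30, -257/21, -83/56, …
ICs: h(0) = 0, h′(0) = -1, h′′(0) = 7, h′′′(0) = -22.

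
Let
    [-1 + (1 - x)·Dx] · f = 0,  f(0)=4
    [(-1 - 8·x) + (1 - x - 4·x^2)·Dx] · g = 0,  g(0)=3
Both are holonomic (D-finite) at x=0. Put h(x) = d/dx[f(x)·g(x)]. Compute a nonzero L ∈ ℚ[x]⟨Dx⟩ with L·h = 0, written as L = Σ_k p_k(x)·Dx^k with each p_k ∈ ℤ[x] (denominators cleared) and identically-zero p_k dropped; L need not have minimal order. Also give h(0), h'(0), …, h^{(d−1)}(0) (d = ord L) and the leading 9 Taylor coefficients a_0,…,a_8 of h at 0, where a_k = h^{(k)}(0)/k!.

L = (7 + 6·x + 3·x^2 - 96·x^3 + 96·x^4) + (-1 - x + 15·x^2 - 7·x^3 - 30·x^4 + 24·x^5)·Dx  (order 1).
h: a_k = 24, 168, 576, 2160, 6600, 20952, 61488, 182112, 521208, …
ICs: h(0) = 24.

f: a_k = 4, 4, 4, 4, 4, 4, 4, 4, 4, …
g: a_k = 3, 3, 15, 27, 87, 195, 543, 1323, 3495, …
Sym-product of L_f,L_g gives L₀ (≤ ord 1).
h=h₀': d/dx-closure on L₀ ⇒ L.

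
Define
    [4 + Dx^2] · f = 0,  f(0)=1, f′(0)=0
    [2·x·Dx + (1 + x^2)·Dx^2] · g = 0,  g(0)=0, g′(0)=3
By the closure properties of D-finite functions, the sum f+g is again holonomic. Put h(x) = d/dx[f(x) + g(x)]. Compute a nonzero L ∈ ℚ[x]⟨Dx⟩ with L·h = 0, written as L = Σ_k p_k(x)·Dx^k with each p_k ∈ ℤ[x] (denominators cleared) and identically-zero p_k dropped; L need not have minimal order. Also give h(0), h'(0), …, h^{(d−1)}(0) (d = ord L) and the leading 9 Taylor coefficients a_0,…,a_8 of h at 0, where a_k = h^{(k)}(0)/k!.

f: a_k = 1, 0, -2, 0, 2/3, 0, -4/45, 0, 2/315, …
g: a_k = 0, 3, 0, -1, 0, 3/5, 0, -3/7, 0, …
L₀ := lclm(L_f,L_g); ord L₀ ≤ 2+2.
Differentiate: ansatz ord ≤ ord L₀ ⇒ L.
L = (-32·x + 80·x^3 + 16·x^5) + (4 + 32·x^2 + 36·x^4 + 8·x^6)·Dx + (-8·x + 20·x^3 + 4·x^5)·Dx^2 + (1 + 8·x^2 + 9·x^4 + 2·x^6)·Dx^3  (order 3).
h: a_k = 3, -4, -3, 8/3, 3, -8/15, -3, 16/315, 3, …
ICs: h(0) = 3, h′(0) = -4, h′′(0) = -6.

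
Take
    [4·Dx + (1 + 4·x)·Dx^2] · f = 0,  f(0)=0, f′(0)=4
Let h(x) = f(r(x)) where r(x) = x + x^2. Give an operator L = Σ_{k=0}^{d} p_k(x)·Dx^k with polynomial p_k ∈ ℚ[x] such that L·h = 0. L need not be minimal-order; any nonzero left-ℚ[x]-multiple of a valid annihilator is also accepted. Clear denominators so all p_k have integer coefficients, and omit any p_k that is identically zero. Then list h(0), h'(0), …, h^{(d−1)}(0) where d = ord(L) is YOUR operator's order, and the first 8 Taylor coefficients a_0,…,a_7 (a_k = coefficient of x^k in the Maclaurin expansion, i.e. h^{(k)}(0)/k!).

f: a_k = 0, 4, -8, 64/3, -64, 1024/5, -2048/3, 16384/7, …
h₀=f(r): pull back L_f along r ⇒ L₀.
L = 2·Dx + (1 + 2·x)·Dx^2  (order 2).
h: a_k = 0, 4, -4, 16/3, -8, 64/5, -64/3, 256/7, …
ICs: h(0) = 0, h′(0) = 4.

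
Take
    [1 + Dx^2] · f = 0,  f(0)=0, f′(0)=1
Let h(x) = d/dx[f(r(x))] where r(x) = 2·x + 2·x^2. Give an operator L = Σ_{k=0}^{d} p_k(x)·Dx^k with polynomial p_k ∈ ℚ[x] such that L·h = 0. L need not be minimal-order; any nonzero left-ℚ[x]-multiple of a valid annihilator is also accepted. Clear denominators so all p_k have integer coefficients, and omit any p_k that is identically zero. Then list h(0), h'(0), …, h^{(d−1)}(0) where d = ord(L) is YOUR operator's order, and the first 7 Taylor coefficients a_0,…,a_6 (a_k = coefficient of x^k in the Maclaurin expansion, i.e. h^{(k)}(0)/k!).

f: a_k = 0, 1, 0, -1/6, 0, 1/120, 0, …
h₀=f(r): pull back L_f along r ⇒ L₀.
h₀' ⇒ L via d/dx closure of L₀.
L = (16 + 32·x + 96·x^2 + 128·x^3 + 64·x^4) + (-6 - 12·x)·Dx + (1 + 4·x + 4·x^2)·Dx^2  (order 2).
h: a_k = 2, 4, -4, -16, -56/3, 0, 832/45, …
ICs: h(0) = 2, h′(0) = 4.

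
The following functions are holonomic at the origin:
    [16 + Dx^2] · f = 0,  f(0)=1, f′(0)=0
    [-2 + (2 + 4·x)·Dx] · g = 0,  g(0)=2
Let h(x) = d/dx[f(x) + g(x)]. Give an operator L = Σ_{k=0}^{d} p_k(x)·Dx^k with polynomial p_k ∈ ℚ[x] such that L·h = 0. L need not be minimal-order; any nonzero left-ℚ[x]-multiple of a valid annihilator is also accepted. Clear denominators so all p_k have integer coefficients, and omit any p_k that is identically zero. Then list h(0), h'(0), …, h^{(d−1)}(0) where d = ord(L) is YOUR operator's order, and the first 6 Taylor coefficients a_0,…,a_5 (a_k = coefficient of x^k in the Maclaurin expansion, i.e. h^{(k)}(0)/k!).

L = (-496 - 1024·x - 1024·x^2) + (-304 - 1632·x - 3072·x^2 - 2048·x^3)·Dx + (-31 - 64·x - 64·x^2)·Dx^2 + (-19 - 102·x - 192·x^2 - 128·x^3)·Dx^3  (order 3).
h: a_k = 2, -18, 3, 113/3, 35/4, -2993/60, …
ICs: h(0) = 2, h′(0) = -18, h′′(0) = 6.

f: a_k = 1, 0, -8, 0, 32/3, 0, …
g: a_k = 2, 2, -1, 1, -5/4, 7/4, …
h₀=f+g: left-lcm gives L₀, ord ≤ 3.
Differentiate: ansatz ord ≤ ord L₀ ⇒ L.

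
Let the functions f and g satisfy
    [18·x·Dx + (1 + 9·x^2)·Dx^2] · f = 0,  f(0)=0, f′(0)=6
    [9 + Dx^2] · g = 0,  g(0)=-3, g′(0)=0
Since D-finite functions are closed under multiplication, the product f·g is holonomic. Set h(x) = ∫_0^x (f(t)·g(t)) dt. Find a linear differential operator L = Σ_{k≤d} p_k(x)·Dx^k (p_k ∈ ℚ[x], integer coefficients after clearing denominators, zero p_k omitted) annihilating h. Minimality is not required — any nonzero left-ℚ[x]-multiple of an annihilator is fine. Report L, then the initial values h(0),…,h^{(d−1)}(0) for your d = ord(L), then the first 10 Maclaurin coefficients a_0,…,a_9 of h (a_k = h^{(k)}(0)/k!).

L = (810 + 18954·x^2 + 72171·x^4 + 236196·x^6 + 531441·x^8)·Dx + (972·x + 14580·x^3 + 78732·x^5 + 236196·x^7)·Dx^2 + (108 + 2592·x^2 + 13122·x^4 + 52488·x^6 + 118098·x^8)·Dx^3 + (108·x + 1620·x^3 + 8748·x^5 + 26244·x^7)·Dx^4 + (2 + 54·x^2 + 567·x^4 + 2916·x^6 + 6561·x^8)·Dx^5  (order 5).
h: a_k = 0, 0, -9, 0, 135/4, 0, -3969/40, 0, 948429/2240, 0, …
ICs: h(0) = 0, h′(0) = 0, h′′(0) = -18, h′′′(0) = 0, h′′′′(0) = 810.

f: a_k = 0, 6, 0, -18, 0, 486/5, 0, -4374/7, 0, 4374, …
g: a_k = -3, 0, 27/2, 0, -81/8, 0, 243/80, 0, -2187/4480, 0, …
h₀=f·g: eliminate ⇒ L₀, order ≤ 2·2.
h=∫₀ˣh₀: take L = L₀·Dx.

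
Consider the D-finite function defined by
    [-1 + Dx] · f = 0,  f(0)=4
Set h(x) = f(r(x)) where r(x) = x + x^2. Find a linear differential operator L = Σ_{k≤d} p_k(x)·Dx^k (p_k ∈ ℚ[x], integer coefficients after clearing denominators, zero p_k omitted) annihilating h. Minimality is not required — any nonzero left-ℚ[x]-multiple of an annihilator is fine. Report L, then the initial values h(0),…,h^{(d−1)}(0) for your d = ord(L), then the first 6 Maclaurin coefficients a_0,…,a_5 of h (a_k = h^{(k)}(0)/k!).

f: a_k = 4, 4, 2, 2/3, 1/6, 1/30, …
f∘r: x↦r, Dx↦Dx/r' in L_f ⇒ L₀.
L = (-1 - 2·x) + Dx  (order 1).
h: a_k = 4, 4, 6, 14/3, 25/6, 27/10, …
ICs: h(0) = 4.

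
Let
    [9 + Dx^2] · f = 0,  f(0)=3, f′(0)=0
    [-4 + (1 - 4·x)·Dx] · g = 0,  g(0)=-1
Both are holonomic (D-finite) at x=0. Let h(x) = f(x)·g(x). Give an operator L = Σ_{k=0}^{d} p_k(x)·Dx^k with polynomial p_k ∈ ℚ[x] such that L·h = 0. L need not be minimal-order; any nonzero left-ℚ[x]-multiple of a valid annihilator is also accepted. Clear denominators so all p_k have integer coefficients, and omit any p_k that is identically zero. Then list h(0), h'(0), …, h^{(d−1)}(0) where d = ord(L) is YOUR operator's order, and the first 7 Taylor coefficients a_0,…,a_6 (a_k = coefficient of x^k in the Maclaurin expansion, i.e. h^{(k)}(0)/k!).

f: a_k = 3, 0, -27/2, 0, 81/8, 0, -243/80, …
g: a_k = -1, -4, -16, -64, -256, -1024, -4096, …
f·g: L₀ = L_f ⊗_s L_g, ord ≤ 2·1.
L = (-9 + 36·x) + 8·Dx + (-1 + 4·x)·Dx^2  (order 2).
h: a_k = -3, -12, -69/2, -138, -4497/8, -4497/2, -719277/80, …
ICs: h(0) = -3, h′(0) = -12.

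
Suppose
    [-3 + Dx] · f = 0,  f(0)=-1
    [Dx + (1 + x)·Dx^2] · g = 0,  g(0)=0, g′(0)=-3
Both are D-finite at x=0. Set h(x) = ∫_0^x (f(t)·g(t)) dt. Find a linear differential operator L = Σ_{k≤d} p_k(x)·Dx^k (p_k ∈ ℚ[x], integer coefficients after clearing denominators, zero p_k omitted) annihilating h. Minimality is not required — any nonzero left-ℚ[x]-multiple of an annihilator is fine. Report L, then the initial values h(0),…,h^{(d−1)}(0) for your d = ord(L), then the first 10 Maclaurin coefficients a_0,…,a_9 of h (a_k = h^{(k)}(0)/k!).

f: a_k = -1, -3, -9/2, -9/2, -27/8, -81/40, -81/80, -243/560, -729/4480, -243/4480, …
g: a_k = 0, -3, 3/2, -1, 3/4, -3/5, 1/2, -3/7, 3/8, -1/3, …
Product ⇒ symmetric product L₀, ord ≤ 2.
h=∫₀ˣh₀: take L = L₀·Dx.
L = (6 + 9·x)·Dx + (-5 - 6·x)·Dx^2 + (1 + x)·Dx^3  (order 3).
h: a_k = 0, 0, 3/2, 5/2, 5/2, 9/5, 83/80, 55/112, 57/280, 17/240, …
ICs: h(0) = 0, h′(0) = 0, h′′(0) = 3.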